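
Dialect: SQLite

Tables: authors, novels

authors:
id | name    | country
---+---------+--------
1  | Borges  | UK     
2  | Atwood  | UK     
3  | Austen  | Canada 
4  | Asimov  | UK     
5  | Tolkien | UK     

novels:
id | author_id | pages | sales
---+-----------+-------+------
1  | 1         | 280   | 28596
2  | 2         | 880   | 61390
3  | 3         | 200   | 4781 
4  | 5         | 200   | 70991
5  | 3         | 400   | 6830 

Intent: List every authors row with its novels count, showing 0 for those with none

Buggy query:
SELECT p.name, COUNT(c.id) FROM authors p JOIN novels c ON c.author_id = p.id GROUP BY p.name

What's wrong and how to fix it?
Bug: An inner join excludes parents with zero children

Fix: Switch to LEFT JOIN to retain unmatched parent rows

Corrected query:
SELECT p.name, COUNT(c.id) FROM authors p LEFT JOIN novels c ON c.author_id = p.id GROUP BY p.name

Result:
name    | COUNT(c.id)
--------+------------
Asimov  | 0          
Atwood  | 1          
Austen  | 2          
Borges  | 1          
Tolkien | 1          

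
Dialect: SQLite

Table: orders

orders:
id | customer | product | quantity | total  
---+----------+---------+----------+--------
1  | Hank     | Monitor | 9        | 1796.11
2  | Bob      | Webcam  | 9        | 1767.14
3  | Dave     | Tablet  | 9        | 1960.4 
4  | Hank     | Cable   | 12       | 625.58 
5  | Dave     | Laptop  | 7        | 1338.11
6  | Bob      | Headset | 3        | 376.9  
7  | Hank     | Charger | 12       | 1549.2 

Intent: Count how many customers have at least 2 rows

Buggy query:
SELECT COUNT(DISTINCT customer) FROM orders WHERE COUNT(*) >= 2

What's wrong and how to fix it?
Bug: COUNT(*) cannot appear in WHERE; the per-group count doesn't exist yet

Fix: Group first with HAVING COUNT(*) >= 2, then COUNT the resulting groups

Corrected query:
SELECT COUNT(*) FROM (SELECT customer FROM orders GROUP BY customer HAVING COUNT(*) >= 2)

Result:
COUNT(*)
--------
3       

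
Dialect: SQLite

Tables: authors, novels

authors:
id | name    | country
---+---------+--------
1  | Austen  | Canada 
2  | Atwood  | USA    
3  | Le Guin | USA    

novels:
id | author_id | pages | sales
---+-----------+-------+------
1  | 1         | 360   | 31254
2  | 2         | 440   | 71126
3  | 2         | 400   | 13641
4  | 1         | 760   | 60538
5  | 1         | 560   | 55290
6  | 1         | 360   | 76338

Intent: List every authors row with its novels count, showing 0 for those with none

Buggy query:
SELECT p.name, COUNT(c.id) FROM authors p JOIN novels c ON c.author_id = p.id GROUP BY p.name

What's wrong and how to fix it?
Bug: INNER JOIN drops authors rows that have no matching novels rows

Fix: Switch to LEFT JOIN to retain unmatched parent rows

Corrected query:
SELECT p.name, COUNT(c.id) FROM authors p LEFT JOIN novels c ON c.author_id = p.id GROUP BY p.name

Result:
name    | COUNT(c.id)
--------+------------
Atwood  | 2          
Austen  | 4          
Le Guin | 0          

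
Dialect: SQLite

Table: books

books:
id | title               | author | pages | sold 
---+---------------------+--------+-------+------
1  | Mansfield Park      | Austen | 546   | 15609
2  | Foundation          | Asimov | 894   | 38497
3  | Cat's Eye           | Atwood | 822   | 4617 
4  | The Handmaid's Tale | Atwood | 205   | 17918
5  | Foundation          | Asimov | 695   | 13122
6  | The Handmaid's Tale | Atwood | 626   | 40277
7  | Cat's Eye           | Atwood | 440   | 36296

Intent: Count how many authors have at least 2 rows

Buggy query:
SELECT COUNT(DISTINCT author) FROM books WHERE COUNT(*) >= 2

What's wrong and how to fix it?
Bug: WHERE filters individual rows, not groups, so a group-level COUNT is invalid there

Fix: Group first with HAVING COUNT(*) >= 2, then COUNT the resulting groups

Corrected query:
SELECT COUNT(*) FROM (SELECT author FROM books GROUP BY author HAVING COUNT(*) >= 2)

Result:
COUNT(*)
--------
2       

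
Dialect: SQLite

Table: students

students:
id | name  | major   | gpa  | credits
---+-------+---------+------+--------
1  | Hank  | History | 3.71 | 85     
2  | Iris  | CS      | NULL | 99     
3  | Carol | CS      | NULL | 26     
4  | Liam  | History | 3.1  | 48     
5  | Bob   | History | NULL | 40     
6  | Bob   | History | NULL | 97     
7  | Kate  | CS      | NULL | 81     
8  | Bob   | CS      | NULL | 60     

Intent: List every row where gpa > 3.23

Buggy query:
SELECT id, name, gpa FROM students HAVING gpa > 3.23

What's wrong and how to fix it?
Bug: HAVING filters the output of aggregation, but this query has no GROUP BY and no aggregate functions, so SQLite rejects it (HAVING clause on a non-aggregate query); the condition here is per row

Fix: Use WHERE for row-level filtering

Corrected query:
SELECT id, name, gpa FROM students WHERE gpa > 3.23

Result:
id | name | gpa 
---+------+-----
1  | Hank | 3.71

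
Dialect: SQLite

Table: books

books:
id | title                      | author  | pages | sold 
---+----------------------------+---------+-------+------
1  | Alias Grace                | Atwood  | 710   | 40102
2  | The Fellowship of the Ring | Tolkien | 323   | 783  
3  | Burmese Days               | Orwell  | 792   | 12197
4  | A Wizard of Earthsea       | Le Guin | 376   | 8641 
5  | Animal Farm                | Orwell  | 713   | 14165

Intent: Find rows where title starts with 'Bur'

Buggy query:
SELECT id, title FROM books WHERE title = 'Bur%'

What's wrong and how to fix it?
Bug: '=' compares the literal string including the % character; pattern matching needs LIKE

Fix: Use LIKE for wildcard pattern matching

Corrected query:
SELECT id, title FROM books WHERE title LIKE 'Bur%'

Result:
id | title       
---+-------------
3  | Burmese Days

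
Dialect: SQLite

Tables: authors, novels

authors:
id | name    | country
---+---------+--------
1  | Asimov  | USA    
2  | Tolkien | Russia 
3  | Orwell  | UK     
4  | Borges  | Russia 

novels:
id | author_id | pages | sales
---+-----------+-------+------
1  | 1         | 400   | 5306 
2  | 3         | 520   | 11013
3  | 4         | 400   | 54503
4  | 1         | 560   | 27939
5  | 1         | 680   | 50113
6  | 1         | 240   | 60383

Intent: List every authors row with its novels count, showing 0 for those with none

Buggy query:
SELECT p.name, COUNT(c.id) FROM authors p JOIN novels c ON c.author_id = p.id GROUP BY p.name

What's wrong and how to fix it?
Bug: INNER JOIN drops authors rows that have no matching novels rows

Fix: Switch to LEFT JOIN to retain unmatched parent rows

Corrected query:
SELECT p.name, COUNT(c.id) FROM authors p LEFT JOIN novels c ON c.author_id = p.id GROUP BY p.name

Result:
name    | COUNT(c.id)
--------+------------
Asimov  | 4          
Borges  | 1          
Orwell  | 1          
Tolkien | 0          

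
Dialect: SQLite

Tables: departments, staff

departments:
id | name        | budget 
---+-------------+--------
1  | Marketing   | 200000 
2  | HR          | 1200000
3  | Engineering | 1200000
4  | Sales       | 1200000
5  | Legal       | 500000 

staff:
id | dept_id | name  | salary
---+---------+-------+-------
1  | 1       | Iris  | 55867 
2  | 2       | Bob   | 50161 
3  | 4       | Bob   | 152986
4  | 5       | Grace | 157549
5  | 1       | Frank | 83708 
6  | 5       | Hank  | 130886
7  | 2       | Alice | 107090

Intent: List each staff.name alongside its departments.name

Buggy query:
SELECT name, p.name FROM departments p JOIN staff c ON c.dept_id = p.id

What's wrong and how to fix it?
Bug: Both tables have a 'name' column; the unqualified reference is ambiguous

Fix: Qualify the column with its table alias (c.name)

Corrected query:
SELECT c.name, p.name FROM departments p JOIN staff c ON c.dept_id = p.id

Result:
name  | name     
------+----------
Iris  | Marketing
Bob   | HR       
Bob   | Sales    
Grace | Legal    
Frank | Marketing
Hank  | Legal    
Alice | HR       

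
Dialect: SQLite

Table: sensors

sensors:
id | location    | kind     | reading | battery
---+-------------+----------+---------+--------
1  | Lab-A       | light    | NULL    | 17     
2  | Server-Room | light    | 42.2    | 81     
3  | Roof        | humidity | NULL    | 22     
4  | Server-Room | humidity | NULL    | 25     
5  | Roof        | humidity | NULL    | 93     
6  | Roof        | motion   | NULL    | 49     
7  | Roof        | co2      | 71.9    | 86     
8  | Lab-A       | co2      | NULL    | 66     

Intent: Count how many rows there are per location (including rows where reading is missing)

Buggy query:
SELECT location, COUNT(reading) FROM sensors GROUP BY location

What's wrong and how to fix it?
Bug: COUNT(column) counts non-NULL values only; rows with NULL reading aren't counted

Fix: Use COUNT(*) to count all rows regardless of NULL

Corrected query:
SELECT location, COUNT(*) FROM sensors GROUP BY location

Result:
location    | COUNT(*)
------------+---------
Lab-A       | 2       
Roof        | 4       
Server-Room | 2       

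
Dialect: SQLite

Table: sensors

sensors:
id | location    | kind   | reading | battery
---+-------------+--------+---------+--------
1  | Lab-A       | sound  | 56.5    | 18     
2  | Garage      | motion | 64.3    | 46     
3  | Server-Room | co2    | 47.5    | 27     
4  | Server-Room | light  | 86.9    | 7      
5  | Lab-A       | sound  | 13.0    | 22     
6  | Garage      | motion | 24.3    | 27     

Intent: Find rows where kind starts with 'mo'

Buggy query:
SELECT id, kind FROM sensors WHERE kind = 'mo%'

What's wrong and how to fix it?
Bug: Wildcards only work with LIKE; '=' treats '%' as a literal character

Fix: Use LIKE for wildcard pattern matching

Corrected query:
SELECT id, kind FROM sensors WHERE kind LIKE 'mo%'

Result:
id | kind  
---+-------
2  | motion
6  | motion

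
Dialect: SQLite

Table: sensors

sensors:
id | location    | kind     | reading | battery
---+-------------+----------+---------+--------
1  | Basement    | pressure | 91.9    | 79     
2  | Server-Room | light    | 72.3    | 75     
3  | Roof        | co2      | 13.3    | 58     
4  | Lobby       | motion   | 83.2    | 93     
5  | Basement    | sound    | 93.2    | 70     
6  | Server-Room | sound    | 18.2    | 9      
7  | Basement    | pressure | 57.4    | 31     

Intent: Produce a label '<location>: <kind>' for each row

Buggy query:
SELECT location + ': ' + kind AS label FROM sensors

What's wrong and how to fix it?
Bug: '+' is numeric addition; on text columns SQLite converts them to 0 instead of concatenating

Fix: Replace + with || to concatenate text

Corrected query:
SELECT location || ': ' || kind AS label FROM sensors

Result:
label             
------------------
Basement: pressure
Server-Room: light
Roof: co2         
Lobby: motion     
Basement: sound   
Server-Room: sound
Basement: pressure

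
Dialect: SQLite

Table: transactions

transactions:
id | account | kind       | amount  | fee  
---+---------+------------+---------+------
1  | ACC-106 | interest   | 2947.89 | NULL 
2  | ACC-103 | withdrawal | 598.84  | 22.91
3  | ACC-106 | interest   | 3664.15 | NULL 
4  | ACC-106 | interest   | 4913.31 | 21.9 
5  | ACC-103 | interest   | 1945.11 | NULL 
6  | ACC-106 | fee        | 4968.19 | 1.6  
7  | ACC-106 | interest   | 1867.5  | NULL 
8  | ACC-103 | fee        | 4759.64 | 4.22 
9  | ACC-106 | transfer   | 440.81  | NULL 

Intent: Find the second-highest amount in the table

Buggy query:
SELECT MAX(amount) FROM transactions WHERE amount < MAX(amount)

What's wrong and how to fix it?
Bug: The inner MAX is an aggregate inside WHERE, which is not allowed

Fix: Put the inner MAX in a scalar subquery

Corrected query:
SELECT MAX(amount) FROM transactions WHERE amount < (SELECT MAX(amount) FROM transactions)

Result:
MAX(amount)
-----------
4913.31    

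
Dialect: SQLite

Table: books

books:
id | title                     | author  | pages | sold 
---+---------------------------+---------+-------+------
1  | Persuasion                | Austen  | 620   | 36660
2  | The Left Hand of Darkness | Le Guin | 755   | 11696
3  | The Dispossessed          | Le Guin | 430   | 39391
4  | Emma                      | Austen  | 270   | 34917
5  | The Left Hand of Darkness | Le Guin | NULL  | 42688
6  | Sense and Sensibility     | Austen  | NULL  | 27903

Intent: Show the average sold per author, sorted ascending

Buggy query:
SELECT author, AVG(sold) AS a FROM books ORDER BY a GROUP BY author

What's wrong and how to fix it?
Bug: GROUP BY must precede ORDER BY

Fix: Reorder: SELECT … FROM … GROUP BY … ORDER BY …

Corrected query:
SELECT author, AVG(sold) AS a FROM books GROUP BY author ORDER BY a

Result:
author  | a           
--------+-------------
Le Guin | 31258.333333
Austen  | 33160       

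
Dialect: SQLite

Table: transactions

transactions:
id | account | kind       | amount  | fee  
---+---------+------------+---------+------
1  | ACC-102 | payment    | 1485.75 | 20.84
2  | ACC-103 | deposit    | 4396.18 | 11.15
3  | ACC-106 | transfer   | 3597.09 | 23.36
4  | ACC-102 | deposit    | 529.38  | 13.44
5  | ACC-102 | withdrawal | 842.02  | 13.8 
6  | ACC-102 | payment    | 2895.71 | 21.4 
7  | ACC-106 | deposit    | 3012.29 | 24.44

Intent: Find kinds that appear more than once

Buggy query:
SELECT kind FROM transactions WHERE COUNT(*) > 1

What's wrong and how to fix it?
Bug: COUNT(*) is an aggregate and cannot be used in WHERE

Fix: GROUP BY kind, then filter groups with HAVING COUNT(*) > 1

Corrected query:
SELECT kind FROM transactions GROUP BY kind HAVING COUNT(*) > 1

Result:
kind   
-------
deposit
payment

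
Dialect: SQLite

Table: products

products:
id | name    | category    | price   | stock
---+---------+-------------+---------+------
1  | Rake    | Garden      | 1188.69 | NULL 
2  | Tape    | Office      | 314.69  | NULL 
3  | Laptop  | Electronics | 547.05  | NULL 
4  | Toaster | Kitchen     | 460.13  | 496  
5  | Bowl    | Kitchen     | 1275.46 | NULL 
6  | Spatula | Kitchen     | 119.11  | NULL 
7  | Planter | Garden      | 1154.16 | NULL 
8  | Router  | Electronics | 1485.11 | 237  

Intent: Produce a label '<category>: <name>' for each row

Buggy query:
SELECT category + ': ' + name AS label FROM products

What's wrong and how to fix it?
Bug: '+' is numeric addition; on text columns SQLite converts them to 0 instead of concatenating

Fix: Use the || operator for string concatenation

Corrected query:
SELECT category || ': ' || name AS label FROM products

Result:
label              
-------------------
Garden: Rake       
Office: Tape       
Electronics: Laptop
Kitchen: Toaster   
Kitchen: Bowl      
Kitchen: Spatula   
Garden: Planter    
Electronics: Router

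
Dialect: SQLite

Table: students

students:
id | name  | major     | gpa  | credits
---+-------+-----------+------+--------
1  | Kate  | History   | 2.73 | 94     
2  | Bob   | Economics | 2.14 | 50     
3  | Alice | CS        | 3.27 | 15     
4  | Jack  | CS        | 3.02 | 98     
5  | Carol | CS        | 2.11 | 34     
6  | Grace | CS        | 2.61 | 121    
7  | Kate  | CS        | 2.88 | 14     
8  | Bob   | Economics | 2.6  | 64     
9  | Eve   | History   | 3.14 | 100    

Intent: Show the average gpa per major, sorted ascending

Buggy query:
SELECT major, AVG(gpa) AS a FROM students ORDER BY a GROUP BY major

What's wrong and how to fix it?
Bug: GROUP BY must precede ORDER BY

Fix: Move ORDER BY to the end, after GROUP BY

Corrected query:
SELECT major, AVG(gpa) AS a FROM students GROUP BY major ORDER BY a

Result:
major     | a    
----------+------
Economics | 2.37 
CS        | 2.778
History   | 2.935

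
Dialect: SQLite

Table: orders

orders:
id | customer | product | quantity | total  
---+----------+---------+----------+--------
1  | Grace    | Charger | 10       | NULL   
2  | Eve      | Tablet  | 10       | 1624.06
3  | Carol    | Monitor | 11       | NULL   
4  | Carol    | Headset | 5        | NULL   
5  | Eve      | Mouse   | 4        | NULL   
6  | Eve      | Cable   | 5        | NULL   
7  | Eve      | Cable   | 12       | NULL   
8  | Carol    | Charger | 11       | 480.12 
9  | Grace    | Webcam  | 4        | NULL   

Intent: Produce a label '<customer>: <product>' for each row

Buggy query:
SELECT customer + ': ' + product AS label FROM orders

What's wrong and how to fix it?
Bug: '+' is numeric addition; on text columns SQLite converts them to 0 instead of concatenating

Fix: Replace + with || to concatenate text

Corrected query:
SELECT customer || ': ' || product AS label FROM orders

Result:
label         
--------------
Grace: Charger
Eve: Tablet   
Carol: Monitor
Carol: Headset
Eve: Mouse    
Eve: Cable    
Eve: Cable    
Carol: Charger
Grace: Webcam 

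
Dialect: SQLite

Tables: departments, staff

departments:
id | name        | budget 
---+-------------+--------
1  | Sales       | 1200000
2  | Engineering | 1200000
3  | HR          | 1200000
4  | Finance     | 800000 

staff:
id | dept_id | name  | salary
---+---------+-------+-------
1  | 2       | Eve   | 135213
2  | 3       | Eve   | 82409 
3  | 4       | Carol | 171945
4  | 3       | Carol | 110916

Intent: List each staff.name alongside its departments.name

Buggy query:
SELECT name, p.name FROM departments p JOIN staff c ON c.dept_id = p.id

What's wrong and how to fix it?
Bug: 'name' exists in both joined tables, so the database can't tell which one is meant

Fix: Qualify the column with its table alias (c.name)

Corrected query:
SELECT c.name, p.name FROM departments p JOIN staff c ON c.dept_id = p.id

Result:
name  | name       
------+------------
Eve   | Engineering
Eve   | HR         
Carol | Finance    
Carol | HR         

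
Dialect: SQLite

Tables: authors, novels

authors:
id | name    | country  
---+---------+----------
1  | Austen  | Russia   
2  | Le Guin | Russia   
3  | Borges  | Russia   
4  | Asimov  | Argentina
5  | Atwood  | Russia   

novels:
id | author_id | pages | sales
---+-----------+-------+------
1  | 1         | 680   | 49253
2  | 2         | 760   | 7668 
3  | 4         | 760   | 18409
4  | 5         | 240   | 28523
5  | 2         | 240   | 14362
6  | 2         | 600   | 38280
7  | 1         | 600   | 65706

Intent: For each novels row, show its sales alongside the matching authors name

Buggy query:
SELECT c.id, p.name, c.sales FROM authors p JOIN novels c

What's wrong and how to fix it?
Bug: Missing join condition: each novels row is matched to all authors rows instead of just its own

Fix: Add ON c.author_id = p.id to the JOIN

Corrected query:
SELECT c.id, p.name, c.sales FROM authors p JOIN novels c ON c.author_id = p.id

Result:
id | name    | sales
---+---------+------
1  | Austen  | 49253
2  | Le Guin | 7668 
3  | Asimov  | 18409
4  | Atwood  | 28523
5  | Le Guin | 14362
6  | Le Guin | 38280
7  | Austen  | 65706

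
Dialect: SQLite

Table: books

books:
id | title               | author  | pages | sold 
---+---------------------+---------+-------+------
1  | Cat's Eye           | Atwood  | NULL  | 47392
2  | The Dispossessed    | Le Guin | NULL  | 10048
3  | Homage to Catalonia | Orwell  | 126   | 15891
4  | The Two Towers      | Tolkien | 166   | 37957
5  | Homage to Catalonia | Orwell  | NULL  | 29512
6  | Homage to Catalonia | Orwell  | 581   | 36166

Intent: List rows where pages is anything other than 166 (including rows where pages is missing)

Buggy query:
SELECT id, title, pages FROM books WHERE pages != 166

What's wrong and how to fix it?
Bug: Inequality against NULL is unknown, not true; rows with NULL are dropped

Fix: Add an explicit OR pages IS NULL to include the missing-value rows

Corrected query:
SELECT id, title, pages FROM books WHERE pages != 166 OR pages IS NULL

Result:
id | title               | pages
---+---------------------+------
1  | Cat's Eye           | NULL 
2  | The Dispossessed    | NULL 
3  | Homage to Catalonia | 126  
5  | Homage to Catalonia | NULL 
6  | Homage to Catalonia | 581  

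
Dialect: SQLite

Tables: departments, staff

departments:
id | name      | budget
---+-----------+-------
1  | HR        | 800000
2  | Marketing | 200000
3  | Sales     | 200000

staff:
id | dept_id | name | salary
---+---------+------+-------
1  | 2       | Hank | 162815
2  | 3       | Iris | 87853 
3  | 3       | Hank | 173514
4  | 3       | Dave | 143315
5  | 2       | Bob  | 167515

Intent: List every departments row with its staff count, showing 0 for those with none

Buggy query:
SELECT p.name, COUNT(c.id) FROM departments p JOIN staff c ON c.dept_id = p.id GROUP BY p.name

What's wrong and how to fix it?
Bug: An inner join excludes parents with zero children

Fix: Switch to LEFT JOIN to retain unmatched parent rows

Corrected query:
SELECT p.name, COUNT(c.id) FROM departments p LEFT JOIN staff c ON c.dept_id = p.id GROUP BY p.name

Result:
name      | COUNT(c.id)
----------+------------
HR        | 0          
Marketing | 2          
Sales     | 3          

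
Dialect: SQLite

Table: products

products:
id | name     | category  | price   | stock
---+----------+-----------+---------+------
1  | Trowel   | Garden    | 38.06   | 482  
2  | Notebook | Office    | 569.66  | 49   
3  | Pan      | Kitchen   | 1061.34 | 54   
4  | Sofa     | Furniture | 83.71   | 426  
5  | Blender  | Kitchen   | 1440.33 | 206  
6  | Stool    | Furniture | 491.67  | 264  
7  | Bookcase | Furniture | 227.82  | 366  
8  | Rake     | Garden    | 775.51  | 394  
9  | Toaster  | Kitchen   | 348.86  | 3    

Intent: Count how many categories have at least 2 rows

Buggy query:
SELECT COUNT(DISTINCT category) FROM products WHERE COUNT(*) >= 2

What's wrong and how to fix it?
Bug: WHERE filters individual rows, not groups, so a group-level COUNT is invalid there

Fix: Group first with HAVING COUNT(*) >= 2, then COUNT the resulting groups

Corrected query:
SELECT COUNT(*) FROM (SELECT category FROM products GROUP BY category HAVING COUNT(*) >= 2)

Result:
COUNT(*)
--------
3       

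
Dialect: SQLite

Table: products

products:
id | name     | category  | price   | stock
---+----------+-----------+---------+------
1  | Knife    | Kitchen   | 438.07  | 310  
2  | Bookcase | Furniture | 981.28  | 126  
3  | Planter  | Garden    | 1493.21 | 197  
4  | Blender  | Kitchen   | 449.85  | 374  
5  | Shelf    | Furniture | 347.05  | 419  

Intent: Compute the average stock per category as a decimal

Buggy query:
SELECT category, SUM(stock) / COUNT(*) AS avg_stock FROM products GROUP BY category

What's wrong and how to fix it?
Bug: SUM(stock) and COUNT(*) are both integers; the division truncates the fractional part

Fix: Cast one side to REAL so the division keeps the fractional part

Corrected query:
SELECT category, SUM(stock) * 1.0 / COUNT(*) AS avg_stock FROM products GROUP BY category

Result:
category  | avg_stock
----------+----------
Furniture | 272.5    
Garden    | 197      
Kitchen   | 342      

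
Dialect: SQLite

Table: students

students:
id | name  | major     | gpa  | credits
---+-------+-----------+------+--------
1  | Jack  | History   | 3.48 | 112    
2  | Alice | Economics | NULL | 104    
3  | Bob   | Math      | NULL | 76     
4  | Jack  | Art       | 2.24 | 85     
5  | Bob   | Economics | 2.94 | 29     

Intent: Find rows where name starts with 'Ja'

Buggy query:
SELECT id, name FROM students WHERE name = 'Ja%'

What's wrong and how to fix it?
Bug: Wildcards only work with LIKE; '=' treats '%' as a literal character

Fix: Use LIKE for wildcard pattern matching

Corrected query:
SELECT id, name FROM students WHERE name LIKE 'Ja%'

Result:
id | name
---+-----
1  | Jack
4  | Jack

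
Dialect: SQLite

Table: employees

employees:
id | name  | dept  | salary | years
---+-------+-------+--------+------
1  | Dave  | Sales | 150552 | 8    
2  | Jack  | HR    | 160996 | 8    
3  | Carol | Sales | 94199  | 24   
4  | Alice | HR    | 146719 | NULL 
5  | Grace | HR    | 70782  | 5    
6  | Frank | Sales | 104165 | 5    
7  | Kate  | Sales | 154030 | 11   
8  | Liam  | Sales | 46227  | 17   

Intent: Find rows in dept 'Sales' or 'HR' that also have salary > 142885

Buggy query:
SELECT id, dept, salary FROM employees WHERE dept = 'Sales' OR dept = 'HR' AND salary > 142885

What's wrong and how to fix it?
Bug: Without parentheses, AND is evaluated before OR, so the salary filter only applies to the 'HR' branch

Fix: Add parentheses around the OR so the AND applies to both alternatives

Corrected query:
SELECT id, dept, salary FROM employees WHERE (dept = 'Sales' OR dept = 'HR') AND salary > 142885

Result:
id | dept  | salary
---+-------+-------
1  | Sales | 150552
2  | HR    | 160996
4  | HR    | 146719
7  | Sales | 154030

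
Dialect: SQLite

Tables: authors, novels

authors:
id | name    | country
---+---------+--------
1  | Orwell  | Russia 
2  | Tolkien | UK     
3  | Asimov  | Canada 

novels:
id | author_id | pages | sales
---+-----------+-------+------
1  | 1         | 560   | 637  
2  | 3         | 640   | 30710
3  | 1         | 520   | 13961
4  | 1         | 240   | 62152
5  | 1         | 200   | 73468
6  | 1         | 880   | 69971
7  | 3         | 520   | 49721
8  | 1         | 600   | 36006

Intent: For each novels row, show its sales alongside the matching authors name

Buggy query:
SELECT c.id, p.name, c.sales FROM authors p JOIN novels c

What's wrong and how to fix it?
Bug: Missing join condition: each novels row is matched to all authors rows instead of just its own

Fix: Add ON c.author_id = p.id to the JOIN

Corrected query:
SELECT c.id, p.name, c.sales FROM authors p JOIN novels c ON c.author_id = p.id

Result:
id | name   | sales
---+--------+------
1  | Orwell | 637  
2  | Asimov | 30710
3  | Orwell | 13961
4  | Orwell | 62152
5  | Orwell | 73468
6  | Orwell | 69971
7  | Asimov | 49721
8  | Orwell | 36006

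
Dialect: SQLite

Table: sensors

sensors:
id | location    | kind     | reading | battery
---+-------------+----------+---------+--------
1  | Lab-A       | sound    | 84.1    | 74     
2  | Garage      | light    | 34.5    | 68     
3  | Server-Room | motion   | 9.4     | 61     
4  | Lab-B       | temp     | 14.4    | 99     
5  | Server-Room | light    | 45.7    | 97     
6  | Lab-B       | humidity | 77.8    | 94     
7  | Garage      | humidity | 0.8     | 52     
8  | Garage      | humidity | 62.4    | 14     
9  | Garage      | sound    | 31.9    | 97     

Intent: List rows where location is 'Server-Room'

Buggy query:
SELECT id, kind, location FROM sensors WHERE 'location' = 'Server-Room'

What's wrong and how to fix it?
Bug: Single quotes denote string literals in SQL; the column name is being compared as a constant string

Fix: Reference the column as location without single quotes

Corrected query:
SELECT id, kind, location FROM sensors WHERE location = 'Server-Room'

Result:
id | kind   | location   
---+--------+------------
3  | motion | Server-Room
5  | light  | Server-Room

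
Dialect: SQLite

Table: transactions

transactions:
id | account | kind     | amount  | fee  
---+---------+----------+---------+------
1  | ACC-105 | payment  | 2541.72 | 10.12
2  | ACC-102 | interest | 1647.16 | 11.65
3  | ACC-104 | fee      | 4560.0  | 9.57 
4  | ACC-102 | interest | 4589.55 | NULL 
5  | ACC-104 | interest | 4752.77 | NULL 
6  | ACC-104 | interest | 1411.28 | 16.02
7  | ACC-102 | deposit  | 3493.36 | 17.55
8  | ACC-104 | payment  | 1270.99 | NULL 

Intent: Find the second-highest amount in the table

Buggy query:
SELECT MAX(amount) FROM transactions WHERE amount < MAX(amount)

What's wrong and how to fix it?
Bug: MAX(amount) on the right of the comparison is an aggregate-in-WHERE error

Fix: Compute the overall MAX in a subquery, then take MAX of rows below it

Corrected query:
SELECT MAX(amount) FROM transactions WHERE amount < (SELECT MAX(amount) FROM transactions)

Result:
MAX(amount)
-----------
4589.55    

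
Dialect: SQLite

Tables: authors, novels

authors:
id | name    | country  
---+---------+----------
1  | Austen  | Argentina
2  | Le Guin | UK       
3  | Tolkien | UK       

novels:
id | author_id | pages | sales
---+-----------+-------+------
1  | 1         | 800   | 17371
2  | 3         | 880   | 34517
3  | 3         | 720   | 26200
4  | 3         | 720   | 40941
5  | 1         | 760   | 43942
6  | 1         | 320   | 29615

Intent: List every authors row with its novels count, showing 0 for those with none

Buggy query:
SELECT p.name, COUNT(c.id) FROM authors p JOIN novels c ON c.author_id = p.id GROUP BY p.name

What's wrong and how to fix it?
Bug: An inner join excludes parents with zero children

Fix: Use LEFT JOIN so parents without children still appear (COUNT(c.id) gives 0)

Corrected query:
SELECT p.name, COUNT(c.id) FROM authors p LEFT JOIN novels c ON c.author_id = p.id GROUP BY p.name

Result:
name    | COUNT(c.id)
--------+------------
Austen  | 3          
Le Guin | 0          
Tolkien | 3          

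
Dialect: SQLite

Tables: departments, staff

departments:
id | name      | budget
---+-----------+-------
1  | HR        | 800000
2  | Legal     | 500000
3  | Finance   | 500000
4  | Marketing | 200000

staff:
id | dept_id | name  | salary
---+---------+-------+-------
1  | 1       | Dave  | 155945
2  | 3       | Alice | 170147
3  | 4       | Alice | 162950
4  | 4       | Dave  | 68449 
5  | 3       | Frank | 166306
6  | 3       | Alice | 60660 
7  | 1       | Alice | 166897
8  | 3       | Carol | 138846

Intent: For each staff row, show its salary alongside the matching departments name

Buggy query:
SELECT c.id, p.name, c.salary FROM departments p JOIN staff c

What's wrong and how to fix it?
Bug: JOIN with no ON clause produces a cartesian product; every staff row pairs with every departments row

Fix: Add ON c.dept_id = p.id to the JOIN

Corrected query:
SELECT c.id, p.name, c.salary FROM departments p JOIN staff c ON c.dept_id = p.id

Result:
id | name      | salary
---+-----------+-------
1  | HR        | 155945
2  | Finance   | 170147
3  | Marketing | 162950
4  | Marketing | 68449 
5  | Finance   | 166306
6  | Finance   | 60660 
7  | HR        | 166897
8  | Finance   | 138846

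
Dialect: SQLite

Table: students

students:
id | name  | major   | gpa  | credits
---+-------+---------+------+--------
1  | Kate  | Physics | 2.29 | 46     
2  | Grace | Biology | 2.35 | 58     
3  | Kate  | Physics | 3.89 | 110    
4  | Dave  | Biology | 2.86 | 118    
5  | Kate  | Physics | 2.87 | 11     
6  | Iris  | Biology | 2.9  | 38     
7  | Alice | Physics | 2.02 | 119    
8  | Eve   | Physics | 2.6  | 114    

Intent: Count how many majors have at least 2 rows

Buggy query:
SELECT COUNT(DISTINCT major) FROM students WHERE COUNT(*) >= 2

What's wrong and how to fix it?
Bug: WHERE filters individual rows, not groups, so a group-level COUNT is invalid there

Fix: Group first with HAVING COUNT(*) >= 2, then COUNT the resulting groups

Corrected query:
SELECT COUNT(*) FROM (SELECT major FROM students GROUP BY major HAVING COUNT(*) >= 2)

Result:
COUNT(*)
--------
2       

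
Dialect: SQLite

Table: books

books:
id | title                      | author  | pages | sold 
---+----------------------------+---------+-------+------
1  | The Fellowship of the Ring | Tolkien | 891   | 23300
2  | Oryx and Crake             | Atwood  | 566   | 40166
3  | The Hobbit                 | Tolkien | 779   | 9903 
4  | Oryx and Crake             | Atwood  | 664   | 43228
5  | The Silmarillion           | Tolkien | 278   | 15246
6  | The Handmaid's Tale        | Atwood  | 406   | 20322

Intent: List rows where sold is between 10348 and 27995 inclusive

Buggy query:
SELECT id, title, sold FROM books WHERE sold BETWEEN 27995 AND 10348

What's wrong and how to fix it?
Bug: The bounds are reversed; BETWEEN a AND b requires a <= b to match anything

Fix: Swap the bounds so the smaller value comes first

Corrected query:
SELECT id, title, sold FROM books WHERE sold BETWEEN 10348 AND 27995

Result:
id | title                      | sold 
---+----------------------------+------
1  | The Fellowship of the Ring | 23300
5  | The Silmarillion           | 15246
6  | The Handmaid's Tale        | 20322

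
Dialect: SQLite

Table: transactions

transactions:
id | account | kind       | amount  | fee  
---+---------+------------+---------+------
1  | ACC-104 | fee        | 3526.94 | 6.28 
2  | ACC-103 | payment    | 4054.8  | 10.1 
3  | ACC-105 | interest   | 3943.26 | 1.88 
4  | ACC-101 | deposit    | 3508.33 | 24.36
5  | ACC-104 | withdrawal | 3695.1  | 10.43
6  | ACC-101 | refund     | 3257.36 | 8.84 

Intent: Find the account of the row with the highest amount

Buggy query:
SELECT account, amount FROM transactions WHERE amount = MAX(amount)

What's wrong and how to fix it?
Bug: WHERE is evaluated per row; an aggregate over the whole table isn't defined there

Fix: Wrap MAX in a scalar subquery so WHERE compares against a single value

Corrected query:
SELECT account, amount FROM transactions WHERE amount = (SELECT MAX(amount) FROM transactions)

Result:
account | amount
--------+-------
ACC-103 | 4054.8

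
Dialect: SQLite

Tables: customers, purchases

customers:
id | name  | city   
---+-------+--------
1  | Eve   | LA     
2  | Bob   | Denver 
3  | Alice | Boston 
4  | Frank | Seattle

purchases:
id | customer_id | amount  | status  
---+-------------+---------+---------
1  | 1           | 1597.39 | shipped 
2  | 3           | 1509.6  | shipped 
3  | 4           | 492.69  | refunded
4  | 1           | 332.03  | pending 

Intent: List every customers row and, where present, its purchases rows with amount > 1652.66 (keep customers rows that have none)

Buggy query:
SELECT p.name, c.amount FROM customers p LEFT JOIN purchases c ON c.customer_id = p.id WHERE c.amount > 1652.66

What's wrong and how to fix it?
Bug: A WHERE condition on the right-hand table after LEFT JOIN drops unmatched parents

Fix: Put 'c.amount > 1652.66' in the JOIN's ON clause instead of WHERE

Corrected query:
SELECT p.name, c.amount FROM customers p LEFT JOIN purchases c ON c.customer_id = p.id AND c.amount > 1652.66

Result:
name  | amount
------+-------
Eve   | NULL  
Bob   | NULL  
Alice | NULL  
Frank | NULL  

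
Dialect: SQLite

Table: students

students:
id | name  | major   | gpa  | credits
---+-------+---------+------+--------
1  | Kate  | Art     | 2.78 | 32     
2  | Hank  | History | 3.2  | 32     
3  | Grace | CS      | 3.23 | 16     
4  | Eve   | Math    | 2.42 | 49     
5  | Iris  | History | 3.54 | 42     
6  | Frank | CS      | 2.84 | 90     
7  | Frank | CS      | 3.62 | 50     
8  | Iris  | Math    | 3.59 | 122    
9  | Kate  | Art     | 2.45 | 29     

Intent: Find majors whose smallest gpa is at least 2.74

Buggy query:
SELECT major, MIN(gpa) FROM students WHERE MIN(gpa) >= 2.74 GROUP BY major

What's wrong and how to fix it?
Bug: MIN() in WHERE is a misuse of aggregate

Fix: Use HAVING for the per-group MIN condition

Corrected query:
SELECT major, MIN(gpa) FROM students GROUP BY major HAVING MIN(gpa) >= 2.74

Result:
major   | MIN(gpa)
--------+---------
CS      | 2.84    
History | 3.2     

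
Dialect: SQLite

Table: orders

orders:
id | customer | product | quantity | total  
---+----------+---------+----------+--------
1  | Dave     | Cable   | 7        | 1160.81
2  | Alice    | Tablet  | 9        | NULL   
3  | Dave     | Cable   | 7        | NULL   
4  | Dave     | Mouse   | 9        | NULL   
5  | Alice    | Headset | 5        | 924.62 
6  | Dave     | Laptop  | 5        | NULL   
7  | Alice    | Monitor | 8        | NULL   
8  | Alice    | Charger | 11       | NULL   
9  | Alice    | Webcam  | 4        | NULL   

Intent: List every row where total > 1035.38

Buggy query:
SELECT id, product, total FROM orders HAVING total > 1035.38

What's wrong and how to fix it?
Bug: This is a non-aggregate query (no GROUP BY, no aggregates), so in SQLite the HAVING clause is invalid here; a row-level condition belongs in WHERE

Fix: Replace HAVING with WHERE since the condition applies to individual rows

Corrected query:
SELECT id, product, total FROM orders WHERE total > 1035.38

Result:
id | product | total  
---+---------+--------
1  | Cable   | 1160.81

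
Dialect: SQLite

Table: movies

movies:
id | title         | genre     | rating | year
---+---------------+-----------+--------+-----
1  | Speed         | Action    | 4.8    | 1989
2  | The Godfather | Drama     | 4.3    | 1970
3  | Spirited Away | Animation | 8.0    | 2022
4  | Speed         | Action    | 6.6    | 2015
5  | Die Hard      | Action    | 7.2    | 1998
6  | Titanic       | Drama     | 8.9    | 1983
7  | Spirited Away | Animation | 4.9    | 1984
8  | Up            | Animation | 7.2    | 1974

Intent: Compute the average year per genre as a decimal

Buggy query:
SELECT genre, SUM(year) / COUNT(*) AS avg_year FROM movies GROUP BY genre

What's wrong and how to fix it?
Bug: Both operands are integers, so '/' performs integer division and truncates

Fix: Cast one side to REAL so the division keeps the fractional part

Corrected query:
SELECT genre, SUM(year) * 1.0 / COUNT(*) AS avg_year FROM movies GROUP BY genre

Result:
genre     | avg_year   
----------+------------
Action    | 2000.666667
Animation | 1993.333333
Drama     | 1976.5     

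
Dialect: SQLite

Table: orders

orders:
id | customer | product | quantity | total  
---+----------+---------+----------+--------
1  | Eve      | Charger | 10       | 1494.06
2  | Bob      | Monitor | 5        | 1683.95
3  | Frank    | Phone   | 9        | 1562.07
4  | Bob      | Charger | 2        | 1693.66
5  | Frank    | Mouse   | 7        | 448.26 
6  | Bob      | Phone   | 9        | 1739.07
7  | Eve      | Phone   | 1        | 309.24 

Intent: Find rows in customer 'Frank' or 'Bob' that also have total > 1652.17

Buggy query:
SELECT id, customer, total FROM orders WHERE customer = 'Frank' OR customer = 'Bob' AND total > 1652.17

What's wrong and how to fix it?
Bug: AND binds tighter than OR, so this parses as customer = 'Frank' OR (customer = 'Bob' AND total > 1652.17)

Fix: Add parentheses around the OR so the AND applies to both alternatives

Corrected query:
SELECT id, customer, total FROM orders WHERE (customer = 'Frank' OR customer = 'Bob') AND total > 1652.17

Result:
id | customer | total  
---+----------+--------
2  | Bob      | 1683.95
4  | Bob      | 1693.66
6  | Bob      | 1739.07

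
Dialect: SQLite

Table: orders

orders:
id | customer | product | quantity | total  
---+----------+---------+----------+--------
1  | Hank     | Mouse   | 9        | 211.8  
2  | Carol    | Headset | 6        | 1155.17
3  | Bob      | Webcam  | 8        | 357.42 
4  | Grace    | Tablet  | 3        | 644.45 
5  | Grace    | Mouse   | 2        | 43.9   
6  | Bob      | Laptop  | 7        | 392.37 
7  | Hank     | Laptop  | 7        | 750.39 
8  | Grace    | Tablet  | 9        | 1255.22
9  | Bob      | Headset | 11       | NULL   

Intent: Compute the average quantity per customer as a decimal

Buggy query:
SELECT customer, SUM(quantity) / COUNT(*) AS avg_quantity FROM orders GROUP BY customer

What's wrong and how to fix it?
Bug: Both operands are integers, so '/' performs integer division and truncates

Fix: Cast one side to REAL so the division keeps the fractional part

Corrected query:
SELECT customer, SUM(quantity) * 1.0 / COUNT(*) AS avg_quantity FROM orders GROUP BY customer

Result:
customer | avg_quantity
---------+-------------
Bob      | 8.666667    
Carol    | 6           
Grace    | 4.666667    
Hank     | 8           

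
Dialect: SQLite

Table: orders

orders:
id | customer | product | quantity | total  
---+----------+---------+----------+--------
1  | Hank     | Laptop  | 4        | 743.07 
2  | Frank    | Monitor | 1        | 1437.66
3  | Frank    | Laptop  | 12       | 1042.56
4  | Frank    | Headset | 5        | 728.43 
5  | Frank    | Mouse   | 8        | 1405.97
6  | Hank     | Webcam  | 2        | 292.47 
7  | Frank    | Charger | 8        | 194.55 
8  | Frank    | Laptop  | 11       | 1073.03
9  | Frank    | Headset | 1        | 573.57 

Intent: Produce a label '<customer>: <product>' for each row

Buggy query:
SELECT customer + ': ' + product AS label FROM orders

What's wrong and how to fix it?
Bug: SQLite uses || for string concatenation; + coerces text to numbers (yielding 0)

Fix: Use the || operator for string concatenation

Corrected query:
SELECT customer || ': ' || product AS label FROM orders

Result:
label         
--------------
Hank: Laptop  
Frank: Monitor
Frank: Laptop 
Frank: Headset
Frank: Mouse  
Hank: Webcam  
Frank: Charger
Frank: Laptop 
Frank: Headset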